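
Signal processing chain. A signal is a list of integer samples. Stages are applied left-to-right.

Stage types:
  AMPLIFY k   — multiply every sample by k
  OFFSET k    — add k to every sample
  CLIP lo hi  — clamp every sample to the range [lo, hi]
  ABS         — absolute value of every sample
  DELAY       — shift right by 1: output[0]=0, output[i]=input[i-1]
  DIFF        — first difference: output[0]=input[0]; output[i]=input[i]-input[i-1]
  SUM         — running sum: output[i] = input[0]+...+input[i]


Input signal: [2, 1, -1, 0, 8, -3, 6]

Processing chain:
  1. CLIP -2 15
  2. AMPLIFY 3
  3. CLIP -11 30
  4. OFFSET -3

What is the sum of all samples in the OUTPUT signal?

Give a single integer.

Input: [2, 1, -1, 0, 8, -3, 6]
Stage 1 (CLIP -2 15): clip(2,-2,15)=2, clip(1,-2,15)=1, clip(-1,-2,15)=-1, clip(0,-2,15)=0, clip(8,-2,15)=8, clip(-3,-2,15)=-2, clip(6,-2,15)=6 -> [2, 1, -1, 0, 8, -2, 6]
Stage 2 (AMPLIFY 3): 2*3=6, 1*3=3, -1*3=-3, 0*3=0, 8*3=24, -2*3=-6, 6*3=18 -> [6, 3, -3, 0, 24, -6, 18]
Stage 3 (CLIP -11 30): clip(6,-11,30)=6, clip(3,-11,30)=3, clip(-3,-11,30)=-3, clip(0,-11,30)=0, clip(24,-11,30)=24, clip(-6,-11,30)=-6, clip(18,-11,30)=18 -> [6, 3, -3, 0, 24, -6, 18]
Stage 4 (OFFSET -3): 6+-3=3, 3+-3=0, -3+-3=-6, 0+-3=-3, 24+-3=21, -6+-3=-9, 18+-3=15 -> [3, 0, -6, -3, 21, -9, 15]
Output sum: 21

Answer: 21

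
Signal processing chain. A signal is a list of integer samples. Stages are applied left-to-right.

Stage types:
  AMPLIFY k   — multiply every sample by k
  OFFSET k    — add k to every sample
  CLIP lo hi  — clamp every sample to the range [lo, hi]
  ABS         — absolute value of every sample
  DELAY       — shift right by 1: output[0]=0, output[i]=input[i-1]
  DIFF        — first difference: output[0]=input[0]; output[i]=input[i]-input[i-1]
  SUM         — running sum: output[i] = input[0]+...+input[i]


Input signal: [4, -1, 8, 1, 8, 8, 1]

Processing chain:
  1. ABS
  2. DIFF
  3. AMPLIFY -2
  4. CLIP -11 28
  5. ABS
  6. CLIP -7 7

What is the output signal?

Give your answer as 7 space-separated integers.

Answer: 7 6 7 7 7 0 7

Derivation:
Input: [4, -1, 8, 1, 8, 8, 1]
Stage 1 (ABS): |4|=4, |-1|=1, |8|=8, |1|=1, |8|=8, |8|=8, |1|=1 -> [4, 1, 8, 1, 8, 8, 1]
Stage 2 (DIFF): s[0]=4, 1-4=-3, 8-1=7, 1-8=-7, 8-1=7, 8-8=0, 1-8=-7 -> [4, -3, 7, -7, 7, 0, -7]
Stage 3 (AMPLIFY -2): 4*-2=-8, -3*-2=6, 7*-2=-14, -7*-2=14, 7*-2=-14, 0*-2=0, -7*-2=14 -> [-8, 6, -14, 14, -14, 0, 14]
Stage 4 (CLIP -11 28): clip(-8,-11,28)=-8, clip(6,-11,28)=6, clip(-14,-11,28)=-11, clip(14,-11,28)=14, clip(-14,-11,28)=-11, clip(0,-11,28)=0, clip(14,-11,28)=14 -> [-8, 6, -11, 14, -11, 0, 14]
Stage 5 (ABS): |-8|=8, |6|=6, |-11|=11, |14|=14, |-11|=11, |0|=0, |14|=14 -> [8, 6, 11, 14, 11, 0, 14]
Stage 6 (CLIP -7 7): clip(8,-7,7)=7, clip(6,-7,7)=6, clip(11,-7,7)=7, clip(14,-7,7)=7, clip(11,-7,7)=7, clip(0,-7,7)=0, clip(14,-7,7)=7 -> [7, 6, 7, 7, 7, 0, 7]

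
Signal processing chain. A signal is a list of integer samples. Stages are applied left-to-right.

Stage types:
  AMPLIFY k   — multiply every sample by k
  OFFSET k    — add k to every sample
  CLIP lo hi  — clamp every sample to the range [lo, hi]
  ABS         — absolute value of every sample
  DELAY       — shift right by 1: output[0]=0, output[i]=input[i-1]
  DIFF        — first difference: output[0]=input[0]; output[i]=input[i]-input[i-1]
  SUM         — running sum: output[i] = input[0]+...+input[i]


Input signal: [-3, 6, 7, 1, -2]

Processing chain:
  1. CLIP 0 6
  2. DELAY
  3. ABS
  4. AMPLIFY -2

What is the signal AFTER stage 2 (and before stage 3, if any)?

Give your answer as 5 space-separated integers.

Answer: 0 0 6 6 1

Derivation:
Input: [-3, 6, 7, 1, -2]
Stage 1 (CLIP 0 6): clip(-3,0,6)=0, clip(6,0,6)=6, clip(7,0,6)=6, clip(1,0,6)=1, clip(-2,0,6)=0 -> [0, 6, 6, 1, 0]
Stage 2 (DELAY): [0, 0, 6, 6, 1] = [0, 0, 6, 6, 1] -> [0, 0, 6, 6, 1]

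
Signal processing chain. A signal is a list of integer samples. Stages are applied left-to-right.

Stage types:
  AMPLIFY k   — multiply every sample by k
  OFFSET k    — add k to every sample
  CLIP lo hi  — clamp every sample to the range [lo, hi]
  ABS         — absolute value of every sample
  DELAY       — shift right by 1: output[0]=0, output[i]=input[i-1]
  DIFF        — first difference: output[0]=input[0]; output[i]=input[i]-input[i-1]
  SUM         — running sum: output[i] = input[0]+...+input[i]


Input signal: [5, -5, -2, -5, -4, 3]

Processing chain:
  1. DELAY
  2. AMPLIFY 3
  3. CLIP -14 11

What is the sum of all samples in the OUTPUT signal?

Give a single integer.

Input: [5, -5, -2, -5, -4, 3]
Stage 1 (DELAY): [0, 5, -5, -2, -5, -4] = [0, 5, -5, -2, -5, -4] -> [0, 5, -5, -2, -5, -4]
Stage 2 (AMPLIFY 3): 0*3=0, 5*3=15, -5*3=-15, -2*3=-6, -5*3=-15, -4*3=-12 -> [0, 15, -15, -6, -15, -12]
Stage 3 (CLIP -14 11): clip(0,-14,11)=0, clip(15,-14,11)=11, clip(-15,-14,11)=-14, clip(-6,-14,11)=-6, clip(-15,-14,11)=-14, clip(-12,-14,11)=-12 -> [0, 11, -14, -6, -14, -12]
Output sum: -35

Answer: -35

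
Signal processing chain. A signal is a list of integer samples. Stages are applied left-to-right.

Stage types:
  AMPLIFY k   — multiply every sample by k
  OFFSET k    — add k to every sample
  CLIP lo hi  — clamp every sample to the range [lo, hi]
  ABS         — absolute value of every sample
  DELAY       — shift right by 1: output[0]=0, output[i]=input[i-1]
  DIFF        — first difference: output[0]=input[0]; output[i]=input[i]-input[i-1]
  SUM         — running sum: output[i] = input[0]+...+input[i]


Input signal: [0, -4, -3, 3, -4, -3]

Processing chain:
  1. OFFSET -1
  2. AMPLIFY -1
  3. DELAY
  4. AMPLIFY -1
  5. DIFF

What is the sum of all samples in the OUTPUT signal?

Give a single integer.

Answer: -5

Derivation:
Input: [0, -4, -3, 3, -4, -3]
Stage 1 (OFFSET -1): 0+-1=-1, -4+-1=-5, -3+-1=-4, 3+-1=2, -4+-1=-5, -3+-1=-4 -> [-1, -5, -4, 2, -5, -4]
Stage 2 (AMPLIFY -1): -1*-1=1, -5*-1=5, -4*-1=4, 2*-1=-2, -5*-1=5, -4*-1=4 -> [1, 5, 4, -2, 5, 4]
Stage 3 (DELAY): [0, 1, 5, 4, -2, 5] = [0, 1, 5, 4, -2, 5] -> [0, 1, 5, 4, -2, 5]
Stage 4 (AMPLIFY -1): 0*-1=0, 1*-1=-1, 5*-1=-5, 4*-1=-4, -2*-1=2, 5*-1=-5 -> [0, -1, -5, -4, 2, -5]
Stage 5 (DIFF): s[0]=0, -1-0=-1, -5--1=-4, -4--5=1, 2--4=6, -5-2=-7 -> [0, -1, -4, 1, 6, -7]
Output sum: -5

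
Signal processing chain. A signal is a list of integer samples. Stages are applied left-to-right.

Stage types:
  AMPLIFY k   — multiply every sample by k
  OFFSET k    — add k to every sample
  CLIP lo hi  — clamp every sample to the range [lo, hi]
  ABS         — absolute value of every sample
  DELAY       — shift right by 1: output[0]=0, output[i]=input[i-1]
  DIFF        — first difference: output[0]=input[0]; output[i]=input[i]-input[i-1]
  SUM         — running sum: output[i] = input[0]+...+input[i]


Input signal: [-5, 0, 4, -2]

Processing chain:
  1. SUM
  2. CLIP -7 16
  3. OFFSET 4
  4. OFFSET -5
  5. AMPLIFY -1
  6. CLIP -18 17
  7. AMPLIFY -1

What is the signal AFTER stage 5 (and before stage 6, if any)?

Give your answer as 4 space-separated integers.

Answer: 6 6 2 4

Derivation:
Input: [-5, 0, 4, -2]
Stage 1 (SUM): sum[0..0]=-5, sum[0..1]=-5, sum[0..2]=-1, sum[0..3]=-3 -> [-5, -5, -1, -3]
Stage 2 (CLIP -7 16): clip(-5,-7,16)=-5, clip(-5,-7,16)=-5, clip(-1,-7,16)=-1, clip(-3,-7,16)=-3 -> [-5, -5, -1, -3]
Stage 3 (OFFSET 4): -5+4=-1, -5+4=-1, -1+4=3, -3+4=1 -> [-1, -1, 3, 1]
Stage 4 (OFFSET -5): -1+-5=-6, -1+-5=-6, 3+-5=-2, 1+-5=-4 -> [-6, -6, -2, -4]
Stage 5 (AMPLIFY -1): -6*-1=6, -6*-1=6, -2*-1=2, -4*-1=4 -> [6, 6, 2, 4]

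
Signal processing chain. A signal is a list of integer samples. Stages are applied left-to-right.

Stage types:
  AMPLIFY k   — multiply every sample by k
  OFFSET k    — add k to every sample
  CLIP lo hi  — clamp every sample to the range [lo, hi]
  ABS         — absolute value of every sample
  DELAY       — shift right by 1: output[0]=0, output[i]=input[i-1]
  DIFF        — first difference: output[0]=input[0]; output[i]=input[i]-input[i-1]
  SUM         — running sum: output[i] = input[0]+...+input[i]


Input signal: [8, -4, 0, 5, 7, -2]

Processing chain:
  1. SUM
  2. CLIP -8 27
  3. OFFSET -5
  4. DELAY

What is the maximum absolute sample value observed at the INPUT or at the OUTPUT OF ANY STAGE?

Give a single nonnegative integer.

Answer: 16

Derivation:
Input: [8, -4, 0, 5, 7, -2] (max |s|=8)
Stage 1 (SUM): sum[0..0]=8, sum[0..1]=4, sum[0..2]=4, sum[0..3]=9, sum[0..4]=16, sum[0..5]=14 -> [8, 4, 4, 9, 16, 14] (max |s|=16)
Stage 2 (CLIP -8 27): clip(8,-8,27)=8, clip(4,-8,27)=4, clip(4,-8,27)=4, clip(9,-8,27)=9, clip(16,-8,27)=16, clip(14,-8,27)=14 -> [8, 4, 4, 9, 16, 14] (max |s|=16)
Stage 3 (OFFSET -5): 8+-5=3, 4+-5=-1, 4+-5=-1, 9+-5=4, 16+-5=11, 14+-5=9 -> [3, -1, -1, 4, 11, 9] (max |s|=11)
Stage 4 (DELAY): [0, 3, -1, -1, 4, 11] = [0, 3, -1, -1, 4, 11] -> [0, 3, -1, -1, 4, 11] (max |s|=11)
Overall max amplitude: 16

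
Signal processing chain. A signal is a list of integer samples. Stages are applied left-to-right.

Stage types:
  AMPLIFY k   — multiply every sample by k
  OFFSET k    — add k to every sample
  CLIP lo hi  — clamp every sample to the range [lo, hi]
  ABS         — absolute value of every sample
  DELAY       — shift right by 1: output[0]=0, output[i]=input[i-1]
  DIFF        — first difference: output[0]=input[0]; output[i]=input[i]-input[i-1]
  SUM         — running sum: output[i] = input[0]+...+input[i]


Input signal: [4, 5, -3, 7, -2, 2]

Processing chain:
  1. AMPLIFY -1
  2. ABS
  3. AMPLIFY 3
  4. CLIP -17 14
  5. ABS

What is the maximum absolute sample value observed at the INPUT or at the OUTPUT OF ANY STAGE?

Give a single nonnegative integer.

Answer: 21

Derivation:
Input: [4, 5, -3, 7, -2, 2] (max |s|=7)
Stage 1 (AMPLIFY -1): 4*-1=-4, 5*-1=-5, -3*-1=3, 7*-1=-7, -2*-1=2, 2*-1=-2 -> [-4, -5, 3, -7, 2, -2] (max |s|=7)
Stage 2 (ABS): |-4|=4, |-5|=5, |3|=3, |-7|=7, |2|=2, |-2|=2 -> [4, 5, 3, 7, 2, 2] (max |s|=7)
Stage 3 (AMPLIFY 3): 4*3=12, 5*3=15, 3*3=9, 7*3=21, 2*3=6, 2*3=6 -> [12, 15, 9, 21, 6, 6] (max |s|=21)
Stage 4 (CLIP -17 14): clip(12,-17,14)=12, clip(15,-17,14)=14, clip(9,-17,14)=9, clip(21,-17,14)=14, clip(6,-17,14)=6, clip(6,-17,14)=6 -> [12, 14, 9, 14, 6, 6] (max |s|=14)
Stage 5 (ABS): |12|=12, |14|=14, |9|=9, |14|=14, |6|=6, |6|=6 -> [12, 14, 9, 14, 6, 6] (max |s|=14)
Overall max amplitude: 21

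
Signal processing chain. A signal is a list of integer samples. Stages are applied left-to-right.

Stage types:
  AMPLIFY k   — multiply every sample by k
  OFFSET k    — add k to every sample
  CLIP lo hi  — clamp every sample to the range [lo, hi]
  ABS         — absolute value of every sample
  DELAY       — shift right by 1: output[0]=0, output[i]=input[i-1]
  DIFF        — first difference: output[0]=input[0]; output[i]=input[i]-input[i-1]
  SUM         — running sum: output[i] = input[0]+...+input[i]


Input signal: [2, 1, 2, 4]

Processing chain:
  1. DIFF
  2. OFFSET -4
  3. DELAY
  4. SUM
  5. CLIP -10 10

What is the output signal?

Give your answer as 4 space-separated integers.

Input: [2, 1, 2, 4]
Stage 1 (DIFF): s[0]=2, 1-2=-1, 2-1=1, 4-2=2 -> [2, -1, 1, 2]
Stage 2 (OFFSET -4): 2+-4=-2, -1+-4=-5, 1+-4=-3, 2+-4=-2 -> [-2, -5, -3, -2]
Stage 3 (DELAY): [0, -2, -5, -3] = [0, -2, -5, -3] -> [0, -2, -5, -3]
Stage 4 (SUM): sum[0..0]=0, sum[0..1]=-2, sum[0..2]=-7, sum[0..3]=-10 -> [0, -2, -7, -10]
Stage 5 (CLIP -10 10): clip(0,-10,10)=0, clip(-2,-10,10)=-2, clip(-7,-10,10)=-7, clip(-10,-10,10)=-10 -> [0, -2, -7, -10]

Answer: 0 -2 -7 -10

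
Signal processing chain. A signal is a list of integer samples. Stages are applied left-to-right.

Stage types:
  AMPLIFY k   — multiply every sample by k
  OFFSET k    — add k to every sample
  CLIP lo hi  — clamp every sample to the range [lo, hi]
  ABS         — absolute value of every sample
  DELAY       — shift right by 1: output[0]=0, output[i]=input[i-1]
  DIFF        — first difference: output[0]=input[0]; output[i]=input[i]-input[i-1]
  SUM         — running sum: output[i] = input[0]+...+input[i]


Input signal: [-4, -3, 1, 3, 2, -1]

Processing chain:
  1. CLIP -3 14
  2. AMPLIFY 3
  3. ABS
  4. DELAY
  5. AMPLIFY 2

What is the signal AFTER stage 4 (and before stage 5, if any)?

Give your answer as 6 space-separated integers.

Input: [-4, -3, 1, 3, 2, -1]
Stage 1 (CLIP -3 14): clip(-4,-3,14)=-3, clip(-3,-3,14)=-3, clip(1,-3,14)=1, clip(3,-3,14)=3, clip(2,-3,14)=2, clip(-1,-3,14)=-1 -> [-3, -3, 1, 3, 2, -1]
Stage 2 (AMPLIFY 3): -3*3=-9, -3*3=-9, 1*3=3, 3*3=9, 2*3=6, -1*3=-3 -> [-9, -9, 3, 9, 6, -3]
Stage 3 (ABS): |-9|=9, |-9|=9, |3|=3, |9|=9, |6|=6, |-3|=3 -> [9, 9, 3, 9, 6, 3]
Stage 4 (DELAY): [0, 9, 9, 3, 9, 6] = [0, 9, 9, 3, 9, 6] -> [0, 9, 9, 3, 9, 6]

Answer: 0 9 9 3 9 6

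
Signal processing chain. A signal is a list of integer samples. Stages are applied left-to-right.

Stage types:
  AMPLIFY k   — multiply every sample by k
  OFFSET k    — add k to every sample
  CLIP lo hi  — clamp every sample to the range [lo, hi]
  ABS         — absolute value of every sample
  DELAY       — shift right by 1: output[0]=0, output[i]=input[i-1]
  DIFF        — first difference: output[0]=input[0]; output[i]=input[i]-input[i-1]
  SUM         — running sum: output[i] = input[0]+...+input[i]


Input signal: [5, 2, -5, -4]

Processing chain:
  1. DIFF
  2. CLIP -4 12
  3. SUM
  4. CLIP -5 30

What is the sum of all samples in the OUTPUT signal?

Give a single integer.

Input: [5, 2, -5, -4]
Stage 1 (DIFF): s[0]=5, 2-5=-3, -5-2=-7, -4--5=1 -> [5, -3, -7, 1]
Stage 2 (CLIP -4 12): clip(5,-4,12)=5, clip(-3,-4,12)=-3, clip(-7,-4,12)=-4, clip(1,-4,12)=1 -> [5, -3, -4, 1]
Stage 3 (SUM): sum[0..0]=5, sum[0..1]=2, sum[0..2]=-2, sum[0..3]=-1 -> [5, 2, -2, -1]
Stage 4 (CLIP -5 30): clip(5,-5,30)=5, clip(2,-5,30)=2, clip(-2,-5,30)=-2, clip(-1,-5,30)=-1 -> [5, 2, -2, -1]
Output sum: 4

Answer: 4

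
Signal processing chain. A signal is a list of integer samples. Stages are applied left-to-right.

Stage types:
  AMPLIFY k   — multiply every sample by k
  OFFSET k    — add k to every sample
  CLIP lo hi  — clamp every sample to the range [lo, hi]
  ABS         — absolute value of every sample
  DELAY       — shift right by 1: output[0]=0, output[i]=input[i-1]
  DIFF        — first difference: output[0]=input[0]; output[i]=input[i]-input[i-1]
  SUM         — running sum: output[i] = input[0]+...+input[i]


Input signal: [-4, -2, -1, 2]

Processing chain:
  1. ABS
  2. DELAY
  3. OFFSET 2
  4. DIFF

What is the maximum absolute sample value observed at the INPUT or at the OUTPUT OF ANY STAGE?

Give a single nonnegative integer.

Answer: 6

Derivation:
Input: [-4, -2, -1, 2] (max |s|=4)
Stage 1 (ABS): |-4|=4, |-2|=2, |-1|=1, |2|=2 -> [4, 2, 1, 2] (max |s|=4)
Stage 2 (DELAY): [0, 4, 2, 1] = [0, 4, 2, 1] -> [0, 4, 2, 1] (max |s|=4)
Stage 3 (OFFSET 2): 0+2=2, 4+2=6, 2+2=4, 1+2=3 -> [2, 6, 4, 3] (max |s|=6)
Stage 4 (DIFF): s[0]=2, 6-2=4, 4-6=-2, 3-4=-1 -> [2, 4, -2, -1] (max |s|=4)
Overall max amplitude: 6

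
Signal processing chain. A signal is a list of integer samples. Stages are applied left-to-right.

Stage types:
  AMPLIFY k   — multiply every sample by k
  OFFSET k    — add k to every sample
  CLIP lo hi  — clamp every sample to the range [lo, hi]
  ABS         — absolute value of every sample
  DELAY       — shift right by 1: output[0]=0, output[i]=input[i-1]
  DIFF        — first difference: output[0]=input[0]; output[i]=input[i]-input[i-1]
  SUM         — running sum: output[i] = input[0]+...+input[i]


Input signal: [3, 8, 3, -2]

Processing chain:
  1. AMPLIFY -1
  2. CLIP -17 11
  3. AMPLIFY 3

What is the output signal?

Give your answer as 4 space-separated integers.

Input: [3, 8, 3, -2]
Stage 1 (AMPLIFY -1): 3*-1=-3, 8*-1=-8, 3*-1=-3, -2*-1=2 -> [-3, -8, -3, 2]
Stage 2 (CLIP -17 11): clip(-3,-17,11)=-3, clip(-8,-17,11)=-8, clip(-3,-17,11)=-3, clip(2,-17,11)=2 -> [-3, -8, -3, 2]
Stage 3 (AMPLIFY 3): -3*3=-9, -8*3=-24, -3*3=-9, 2*3=6 -> [-9, -24, -9, 6]

Answer: -9 -24 -9 6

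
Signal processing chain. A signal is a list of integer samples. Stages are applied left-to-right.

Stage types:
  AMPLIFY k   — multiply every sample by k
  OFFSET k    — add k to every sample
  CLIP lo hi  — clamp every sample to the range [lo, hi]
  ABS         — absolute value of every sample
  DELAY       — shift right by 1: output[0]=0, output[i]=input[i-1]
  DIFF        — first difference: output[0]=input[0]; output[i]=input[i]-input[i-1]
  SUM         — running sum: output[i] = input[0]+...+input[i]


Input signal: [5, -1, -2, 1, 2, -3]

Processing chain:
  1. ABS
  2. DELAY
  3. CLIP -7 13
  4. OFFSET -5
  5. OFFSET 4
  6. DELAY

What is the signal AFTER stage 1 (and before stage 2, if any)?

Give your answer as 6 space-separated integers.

Answer: 5 1 2 1 2 3

Derivation:
Input: [5, -1, -2, 1, 2, -3]
Stage 1 (ABS): |5|=5, |-1|=1, |-2|=2, |1|=1, |2|=2, |-3|=3 -> [5, 1, 2, 1, 2, 3]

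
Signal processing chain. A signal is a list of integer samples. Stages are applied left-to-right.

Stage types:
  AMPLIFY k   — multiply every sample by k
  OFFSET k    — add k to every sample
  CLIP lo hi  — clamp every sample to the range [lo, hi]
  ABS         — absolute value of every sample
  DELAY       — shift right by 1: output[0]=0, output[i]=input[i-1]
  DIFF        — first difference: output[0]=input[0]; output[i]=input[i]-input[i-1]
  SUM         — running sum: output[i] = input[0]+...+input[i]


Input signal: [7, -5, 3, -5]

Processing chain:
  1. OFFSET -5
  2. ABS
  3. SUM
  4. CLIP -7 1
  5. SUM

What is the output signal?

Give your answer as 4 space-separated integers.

Input: [7, -5, 3, -5]
Stage 1 (OFFSET -5): 7+-5=2, -5+-5=-10, 3+-5=-2, -5+-5=-10 -> [2, -10, -2, -10]
Stage 2 (ABS): |2|=2, |-10|=10, |-2|=2, |-10|=10 -> [2, 10, 2, 10]
Stage 3 (SUM): sum[0..0]=2, sum[0..1]=12, sum[0..2]=14, sum[0..3]=24 -> [2, 12, 14, 24]
Stage 4 (CLIP -7 1): clip(2,-7,1)=1, clip(12,-7,1)=1, clip(14,-7,1)=1, clip(24,-7,1)=1 -> [1, 1, 1, 1]
Stage 5 (SUM): sum[0..0]=1, sum[0..1]=2, sum[0..2]=3, sum[0..3]=4 -> [1, 2, 3, 4]

Answer: 1 2 3 4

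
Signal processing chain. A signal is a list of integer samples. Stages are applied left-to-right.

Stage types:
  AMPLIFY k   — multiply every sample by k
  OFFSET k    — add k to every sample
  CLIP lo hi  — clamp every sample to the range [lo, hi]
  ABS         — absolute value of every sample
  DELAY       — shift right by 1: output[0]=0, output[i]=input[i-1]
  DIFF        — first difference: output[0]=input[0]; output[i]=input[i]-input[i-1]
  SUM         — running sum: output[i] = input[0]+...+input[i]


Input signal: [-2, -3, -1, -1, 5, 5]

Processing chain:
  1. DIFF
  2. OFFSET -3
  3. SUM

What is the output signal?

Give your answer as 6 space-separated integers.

Input: [-2, -3, -1, -1, 5, 5]
Stage 1 (DIFF): s[0]=-2, -3--2=-1, -1--3=2, -1--1=0, 5--1=6, 5-5=0 -> [-2, -1, 2, 0, 6, 0]
Stage 2 (OFFSET -3): -2+-3=-5, -1+-3=-4, 2+-3=-1, 0+-3=-3, 6+-3=3, 0+-3=-3 -> [-5, -4, -1, -3, 3, -3]
Stage 3 (SUM): sum[0..0]=-5, sum[0..1]=-9, sum[0..2]=-10, sum[0..3]=-13, sum[0..4]=-10, sum[0..5]=-13 -> [-5, -9, -10, -13, -10, -13]

Answer: -5 -9 -10 -13 -10 -13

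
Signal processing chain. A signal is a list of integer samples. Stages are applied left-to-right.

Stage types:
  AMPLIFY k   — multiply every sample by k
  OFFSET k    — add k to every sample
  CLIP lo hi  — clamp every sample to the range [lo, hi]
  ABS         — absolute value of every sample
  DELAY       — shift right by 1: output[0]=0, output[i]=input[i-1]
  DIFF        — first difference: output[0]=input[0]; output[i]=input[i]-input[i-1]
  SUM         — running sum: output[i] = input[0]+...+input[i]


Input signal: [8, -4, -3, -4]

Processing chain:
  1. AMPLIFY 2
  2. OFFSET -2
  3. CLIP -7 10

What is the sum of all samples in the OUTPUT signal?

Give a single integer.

Input: [8, -4, -3, -4]
Stage 1 (AMPLIFY 2): 8*2=16, -4*2=-8, -3*2=-6, -4*2=-8 -> [16, -8, -6, -8]
Stage 2 (OFFSET -2): 16+-2=14, -8+-2=-10, -6+-2=-8, -8+-2=-10 -> [14, -10, -8, -10]
Stage 3 (CLIP -7 10): clip(14,-7,10)=10, clip(-10,-7,10)=-7, clip(-8,-7,10)=-7, clip(-10,-7,10)=-7 -> [10, -7, -7, -7]
Output sum: -11

Answer: -11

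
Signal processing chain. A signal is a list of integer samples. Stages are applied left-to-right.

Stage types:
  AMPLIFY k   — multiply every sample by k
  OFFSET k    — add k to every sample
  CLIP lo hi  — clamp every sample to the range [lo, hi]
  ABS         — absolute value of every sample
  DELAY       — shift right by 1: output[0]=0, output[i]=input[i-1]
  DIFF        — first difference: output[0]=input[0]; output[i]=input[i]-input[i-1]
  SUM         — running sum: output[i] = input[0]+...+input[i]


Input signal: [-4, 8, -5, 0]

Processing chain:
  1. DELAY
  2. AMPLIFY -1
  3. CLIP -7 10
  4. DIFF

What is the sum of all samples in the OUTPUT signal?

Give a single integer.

Input: [-4, 8, -5, 0]
Stage 1 (DELAY): [0, -4, 8, -5] = [0, -4, 8, -5] -> [0, -4, 8, -5]
Stage 2 (AMPLIFY -1): 0*-1=0, -4*-1=4, 8*-1=-8, -5*-1=5 -> [0, 4, -8, 5]
Stage 3 (CLIP -7 10): clip(0,-7,10)=0, clip(4,-7,10)=4, clip(-8,-7,10)=-7, clip(5,-7,10)=5 -> [0, 4, -7, 5]
Stage 4 (DIFF): s[0]=0, 4-0=4, -7-4=-11, 5--7=12 -> [0, 4, -11, 12]
Output sum: 5

Answer: 5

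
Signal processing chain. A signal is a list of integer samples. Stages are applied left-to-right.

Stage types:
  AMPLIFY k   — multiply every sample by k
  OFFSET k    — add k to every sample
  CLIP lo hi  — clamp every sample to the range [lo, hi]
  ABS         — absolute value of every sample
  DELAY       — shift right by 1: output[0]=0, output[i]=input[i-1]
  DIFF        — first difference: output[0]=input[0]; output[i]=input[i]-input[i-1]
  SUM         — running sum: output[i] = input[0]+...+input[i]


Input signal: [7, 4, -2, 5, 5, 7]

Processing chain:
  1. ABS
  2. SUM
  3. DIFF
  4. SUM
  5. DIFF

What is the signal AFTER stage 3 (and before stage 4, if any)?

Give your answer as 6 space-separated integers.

Answer: 7 4 2 5 5 7

Derivation:
Input: [7, 4, -2, 5, 5, 7]
Stage 1 (ABS): |7|=7, |4|=4, |-2|=2, |5|=5, |5|=5, |7|=7 -> [7, 4, 2, 5, 5, 7]
Stage 2 (SUM): sum[0..0]=7, sum[0..1]=11, sum[0..2]=13, sum[0..3]=18, sum[0..4]=23, sum[0..5]=30 -> [7, 11, 13, 18, 23, 30]
Stage 3 (DIFF): s[0]=7, 11-7=4, 13-11=2, 18-13=5, 23-18=5, 30-23=7 -> [7, 4, 2, 5, 5, 7]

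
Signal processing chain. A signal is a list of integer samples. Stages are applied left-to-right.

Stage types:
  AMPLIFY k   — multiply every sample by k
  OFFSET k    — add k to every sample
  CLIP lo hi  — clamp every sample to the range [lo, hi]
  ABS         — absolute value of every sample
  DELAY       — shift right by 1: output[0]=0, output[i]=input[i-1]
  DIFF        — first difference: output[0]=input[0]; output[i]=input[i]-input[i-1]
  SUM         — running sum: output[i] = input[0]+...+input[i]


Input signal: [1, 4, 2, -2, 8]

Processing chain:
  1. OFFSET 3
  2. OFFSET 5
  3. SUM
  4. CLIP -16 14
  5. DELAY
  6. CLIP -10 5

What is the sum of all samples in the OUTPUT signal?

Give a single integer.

Input: [1, 4, 2, -2, 8]
Stage 1 (OFFSET 3): 1+3=4, 4+3=7, 2+3=5, -2+3=1, 8+3=11 -> [4, 7, 5, 1, 11]
Stage 2 (OFFSET 5): 4+5=9, 7+5=12, 5+5=10, 1+5=6, 11+5=16 -> [9, 12, 10, 6, 16]
Stage 3 (SUM): sum[0..0]=9, sum[0..1]=21, sum[0..2]=31, sum[0..3]=37, sum[0..4]=53 -> [9, 21, 31, 37, 53]
Stage 4 (CLIP -16 14): clip(9,-16,14)=9, clip(21,-16,14)=14, clip(31,-16,14)=14, clip(37,-16,14)=14, clip(53,-16,14)=14 -> [9, 14, 14, 14, 14]
Stage 5 (DELAY): [0, 9, 14, 14, 14] = [0, 9, 14, 14, 14] -> [0, 9, 14, 14, 14]
Stage 6 (CLIP -10 5): clip(0,-10,5)=0, clip(9,-10,5)=5, clip(14,-10,5)=5, clip(14,-10,5)=5, clip(14,-10,5)=5 -> [0, 5, 5, 5, 5]
Output sum: 20

Answer: 20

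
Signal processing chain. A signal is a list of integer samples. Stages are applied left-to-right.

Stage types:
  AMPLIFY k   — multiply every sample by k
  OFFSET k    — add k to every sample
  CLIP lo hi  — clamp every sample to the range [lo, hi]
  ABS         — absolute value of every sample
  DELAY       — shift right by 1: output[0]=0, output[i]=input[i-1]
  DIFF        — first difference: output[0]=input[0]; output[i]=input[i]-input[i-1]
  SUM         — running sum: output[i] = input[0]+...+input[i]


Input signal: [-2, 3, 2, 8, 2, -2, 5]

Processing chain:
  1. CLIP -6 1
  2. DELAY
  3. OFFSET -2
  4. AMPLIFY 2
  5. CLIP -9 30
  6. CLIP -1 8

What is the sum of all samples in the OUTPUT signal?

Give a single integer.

Input: [-2, 3, 2, 8, 2, -2, 5]
Stage 1 (CLIP -6 1): clip(-2,-6,1)=-2, clip(3,-6,1)=1, clip(2,-6,1)=1, clip(8,-6,1)=1, clip(2,-6,1)=1, clip(-2,-6,1)=-2, clip(5,-6,1)=1 -> [-2, 1, 1, 1, 1, -2, 1]
Stage 2 (DELAY): [0, -2, 1, 1, 1, 1, -2] = [0, -2, 1, 1, 1, 1, -2] -> [0, -2, 1, 1, 1, 1, -2]
Stage 3 (OFFSET -2): 0+-2=-2, -2+-2=-4, 1+-2=-1, 1+-2=-1, 1+-2=-1, 1+-2=-1, -2+-2=-4 -> [-2, -4, -1, -1, -1, -1, -4]
Stage 4 (AMPLIFY 2): -2*2=-4, -4*2=-8, -1*2=-2, -1*2=-2, -1*2=-2, -1*2=-2, -4*2=-8 -> [-4, -8, -2, -2, -2, -2, -8]
Stage 5 (CLIP -9 30): clip(-4,-9,30)=-4, clip(-8,-9,30)=-8, clip(-2,-9,30)=-2, clip(-2,-9,30)=-2, clip(-2,-9,30)=-2, clip(-2,-9,30)=-2, clip(-8,-9,30)=-8 -> [-4, -8, -2, -2, -2, -2, -8]
Stage 6 (CLIP -1 8): clip(-4,-1,8)=-1, clip(-8,-1,8)=-1, clip(-2,-1,8)=-1, clip(-2,-1,8)=-1, clip(-2,-1,8)=-1, clip(-2,-1,8)=-1, clip(-8,-1,8)=-1 -> [-1, -1, -1, -1, -1, -1, -1]
Output sum: -7

Answer: -7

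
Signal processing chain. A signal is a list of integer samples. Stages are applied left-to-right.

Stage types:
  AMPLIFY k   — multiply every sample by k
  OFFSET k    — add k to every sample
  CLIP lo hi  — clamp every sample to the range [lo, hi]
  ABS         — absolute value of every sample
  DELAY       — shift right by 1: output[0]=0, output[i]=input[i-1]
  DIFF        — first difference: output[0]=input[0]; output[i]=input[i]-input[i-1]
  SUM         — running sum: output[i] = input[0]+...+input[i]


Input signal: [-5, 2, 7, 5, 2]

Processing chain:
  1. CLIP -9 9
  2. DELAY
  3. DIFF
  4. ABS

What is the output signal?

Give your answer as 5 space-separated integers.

Answer: 0 5 7 5 2

Derivation:
Input: [-5, 2, 7, 5, 2]
Stage 1 (CLIP -9 9): clip(-5,-9,9)=-5, clip(2,-9,9)=2, clip(7,-9,9)=7, clip(5,-9,9)=5, clip(2,-9,9)=2 -> [-5, 2, 7, 5, 2]
Stage 2 (DELAY): [0, -5, 2, 7, 5] = [0, -5, 2, 7, 5] -> [0, -5, 2, 7, 5]
Stage 3 (DIFF): s[0]=0, -5-0=-5, 2--5=7, 7-2=5, 5-7=-2 -> [0, -5, 7, 5, -2]
Stage 4 (ABS): |0|=0, |-5|=5, |7|=7, |5|=5, |-2|=2 -> [0, 5, 7, 5, 2]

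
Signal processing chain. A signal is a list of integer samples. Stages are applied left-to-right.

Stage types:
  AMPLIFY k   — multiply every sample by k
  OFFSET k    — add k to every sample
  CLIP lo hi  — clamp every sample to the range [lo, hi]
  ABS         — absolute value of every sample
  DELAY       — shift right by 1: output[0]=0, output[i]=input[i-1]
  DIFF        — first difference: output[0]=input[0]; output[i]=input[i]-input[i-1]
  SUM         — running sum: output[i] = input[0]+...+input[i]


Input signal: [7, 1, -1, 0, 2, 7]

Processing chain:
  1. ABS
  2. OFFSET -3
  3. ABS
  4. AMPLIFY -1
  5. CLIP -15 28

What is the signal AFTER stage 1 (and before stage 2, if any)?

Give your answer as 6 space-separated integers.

Answer: 7 1 1 0 2 7

Derivation:
Input: [7, 1, -1, 0, 2, 7]
Stage 1 (ABS): |7|=7, |1|=1, |-1|=1, |0|=0, |2|=2, |7|=7 -> [7, 1, 1, 0, 2, 7]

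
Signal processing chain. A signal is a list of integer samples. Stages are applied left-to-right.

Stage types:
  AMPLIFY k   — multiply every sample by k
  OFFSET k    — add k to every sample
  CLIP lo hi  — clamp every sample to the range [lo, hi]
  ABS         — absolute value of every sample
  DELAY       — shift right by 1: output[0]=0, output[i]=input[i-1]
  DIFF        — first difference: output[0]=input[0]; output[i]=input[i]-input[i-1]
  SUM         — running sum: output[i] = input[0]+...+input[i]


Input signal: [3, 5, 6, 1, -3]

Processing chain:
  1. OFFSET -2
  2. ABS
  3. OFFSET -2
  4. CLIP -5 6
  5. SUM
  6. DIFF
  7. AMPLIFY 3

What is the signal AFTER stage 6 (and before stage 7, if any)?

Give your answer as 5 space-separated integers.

Answer: -1 1 2 -1 3

Derivation:
Input: [3, 5, 6, 1, -3]
Stage 1 (OFFSET -2): 3+-2=1, 5+-2=3, 6+-2=4, 1+-2=-1, -3+-2=-5 -> [1, 3, 4, -1, -5]
Stage 2 (ABS): |1|=1, |3|=3, |4|=4, |-1|=1, |-5|=5 -> [1, 3, 4, 1, 5]
Stage 3 (OFFSET -2): 1+-2=-1, 3+-2=1, 4+-2=2, 1+-2=-1, 5+-2=3 -> [-1, 1, 2, -1, 3]
Stage 4 (CLIP -5 6): clip(-1,-5,6)=-1, clip(1,-5,6)=1, clip(2,-5,6)=2, clip(-1,-5,6)=-1, clip(3,-5,6)=3 -> [-1, 1, 2, -1, 3]
Stage 5 (SUM): sum[0..0]=-1, sum[0..1]=0, sum[0..2]=2, sum[0..3]=1, sum[0..4]=4 -> [-1, 0, 2, 1, 4]
Stage 6 (DIFF): s[0]=-1, 0--1=1, 2-0=2, 1-2=-1, 4-1=3 -> [-1, 1, 2, -1, 3]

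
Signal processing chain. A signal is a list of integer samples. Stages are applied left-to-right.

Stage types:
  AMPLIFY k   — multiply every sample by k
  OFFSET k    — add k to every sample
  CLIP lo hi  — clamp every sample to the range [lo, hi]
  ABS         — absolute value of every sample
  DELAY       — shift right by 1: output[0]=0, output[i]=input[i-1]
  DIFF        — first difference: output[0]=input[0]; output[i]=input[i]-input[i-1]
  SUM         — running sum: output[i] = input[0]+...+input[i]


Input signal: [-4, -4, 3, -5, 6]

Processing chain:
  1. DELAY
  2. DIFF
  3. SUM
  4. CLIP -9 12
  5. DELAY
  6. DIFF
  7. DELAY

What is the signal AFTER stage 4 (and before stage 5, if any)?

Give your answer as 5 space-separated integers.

Input: [-4, -4, 3, -5, 6]
Stage 1 (DELAY): [0, -4, -4, 3, -5] = [0, -4, -4, 3, -5] -> [0, -4, -4, 3, -5]
Stage 2 (DIFF): s[0]=0, -4-0=-4, -4--4=0, 3--4=7, -5-3=-8 -> [0, -4, 0, 7, -8]
Stage 3 (SUM): sum[0..0]=0, sum[0..1]=-4, sum[0..2]=-4, sum[0..3]=3, sum[0..4]=-5 -> [0, -4, -4, 3, -5]
Stage 4 (CLIP -9 12): clip(0,-9,12)=0, clip(-4,-9,12)=-4, clip(-4,-9,12)=-4, clip(3,-9,12)=3, clip(-5,-9,12)=-5 -> [0, -4, -4, 3, -5]

Answer: 0 -4 -4 3 -5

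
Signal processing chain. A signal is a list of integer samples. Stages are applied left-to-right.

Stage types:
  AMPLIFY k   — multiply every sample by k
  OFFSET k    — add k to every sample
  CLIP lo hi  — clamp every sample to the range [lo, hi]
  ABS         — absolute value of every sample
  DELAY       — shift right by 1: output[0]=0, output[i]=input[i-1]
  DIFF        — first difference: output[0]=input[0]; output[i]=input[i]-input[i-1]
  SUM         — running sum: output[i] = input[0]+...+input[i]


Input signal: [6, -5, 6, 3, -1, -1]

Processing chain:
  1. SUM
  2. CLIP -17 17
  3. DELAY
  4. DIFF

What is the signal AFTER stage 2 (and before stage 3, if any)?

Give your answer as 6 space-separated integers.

Input: [6, -5, 6, 3, -1, -1]
Stage 1 (SUM): sum[0..0]=6, sum[0..1]=1, sum[0..2]=7, sum[0..3]=10, sum[0..4]=9, sum[0..5]=8 -> [6, 1, 7, 10, 9, 8]
Stage 2 (CLIP -17 17): clip(6,-17,17)=6, clip(1,-17,17)=1, clip(7,-17,17)=7, clip(10,-17,17)=10, clip(9,-17,17)=9, clip(8,-17,17)=8 -> [6, 1, 7, 10, 9, 8]

Answer: 6 1 7 10 9 8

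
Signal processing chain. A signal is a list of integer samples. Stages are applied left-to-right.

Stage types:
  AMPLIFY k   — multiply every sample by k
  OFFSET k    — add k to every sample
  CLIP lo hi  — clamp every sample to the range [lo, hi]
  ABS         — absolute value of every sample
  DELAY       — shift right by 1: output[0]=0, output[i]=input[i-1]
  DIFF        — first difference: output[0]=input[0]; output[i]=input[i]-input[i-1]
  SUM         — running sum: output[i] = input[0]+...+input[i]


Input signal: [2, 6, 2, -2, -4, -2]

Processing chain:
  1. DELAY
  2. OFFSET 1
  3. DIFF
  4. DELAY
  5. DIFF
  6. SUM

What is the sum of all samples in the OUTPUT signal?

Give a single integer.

Input: [2, 6, 2, -2, -4, -2]
Stage 1 (DELAY): [0, 2, 6, 2, -2, -4] = [0, 2, 6, 2, -2, -4] -> [0, 2, 6, 2, -2, -4]
Stage 2 (OFFSET 1): 0+1=1, 2+1=3, 6+1=7, 2+1=3, -2+1=-1, -4+1=-3 -> [1, 3, 7, 3, -1, -3]
Stage 3 (DIFF): s[0]=1, 3-1=2, 7-3=4, 3-7=-4, -1-3=-4, -3--1=-2 -> [1, 2, 4, -4, -4, -2]
Stage 4 (DELAY): [0, 1, 2, 4, -4, -4] = [0, 1, 2, 4, -4, -4] -> [0, 1, 2, 4, -4, -4]
Stage 5 (DIFF): s[0]=0, 1-0=1, 2-1=1, 4-2=2, -4-4=-8, -4--4=0 -> [0, 1, 1, 2, -8, 0]
Stage 6 (SUM): sum[0..0]=0, sum[0..1]=1, sum[0..2]=2, sum[0..3]=4, sum[0..4]=-4, sum[0..5]=-4 -> [0, 1, 2, 4, -4, -4]
Output sum: -1

Answer: -1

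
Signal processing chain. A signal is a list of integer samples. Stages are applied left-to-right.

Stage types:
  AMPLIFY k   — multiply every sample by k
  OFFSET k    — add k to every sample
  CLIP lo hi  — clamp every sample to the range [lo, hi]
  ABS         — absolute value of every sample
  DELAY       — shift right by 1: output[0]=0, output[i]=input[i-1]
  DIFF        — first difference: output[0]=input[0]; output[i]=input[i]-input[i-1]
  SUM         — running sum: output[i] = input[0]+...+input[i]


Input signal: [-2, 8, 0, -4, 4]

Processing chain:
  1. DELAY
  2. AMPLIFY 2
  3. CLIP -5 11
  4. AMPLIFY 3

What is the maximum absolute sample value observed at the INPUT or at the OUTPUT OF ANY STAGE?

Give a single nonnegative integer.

Input: [-2, 8, 0, -4, 4] (max |s|=8)
Stage 1 (DELAY): [0, -2, 8, 0, -4] = [0, -2, 8, 0, -4] -> [0, -2, 8, 0, -4] (max |s|=8)
Stage 2 (AMPLIFY 2): 0*2=0, -2*2=-4, 8*2=16, 0*2=0, -4*2=-8 -> [0, -4, 16, 0, -8] (max |s|=16)
Stage 3 (CLIP -5 11): clip(0,-5,11)=0, clip(-4,-5,11)=-4, clip(16,-5,11)=11, clip(0,-5,11)=0, clip(-8,-5,11)=-5 -> [0, -4, 11, 0, -5] (max |s|=11)
Stage 4 (AMPLIFY 3): 0*3=0, -4*3=-12, 11*3=33, 0*3=0, -5*3=-15 -> [0, -12, 33, 0, -15] (max |s|=33)
Overall max amplitude: 33

Answer: 33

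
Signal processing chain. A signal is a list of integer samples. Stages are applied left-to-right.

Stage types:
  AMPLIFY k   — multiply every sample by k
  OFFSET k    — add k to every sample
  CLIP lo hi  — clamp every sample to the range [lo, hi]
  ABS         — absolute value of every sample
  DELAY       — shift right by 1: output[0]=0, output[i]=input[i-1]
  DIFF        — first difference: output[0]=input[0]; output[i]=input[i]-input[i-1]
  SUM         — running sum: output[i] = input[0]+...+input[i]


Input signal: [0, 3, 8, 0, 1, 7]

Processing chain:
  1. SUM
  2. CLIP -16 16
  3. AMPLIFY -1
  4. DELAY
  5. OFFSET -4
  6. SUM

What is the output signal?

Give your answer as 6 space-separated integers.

Input: [0, 3, 8, 0, 1, 7]
Stage 1 (SUM): sum[0..0]=0, sum[0..1]=3, sum[0..2]=11, sum[0..3]=11, sum[0..4]=12, sum[0..5]=19 -> [0, 3, 11, 11, 12, 19]
Stage 2 (CLIP -16 16): clip(0,-16,16)=0, clip(3,-16,16)=3, clip(11,-16,16)=11, clip(11,-16,16)=11, clip(12,-16,16)=12, clip(19,-16,16)=16 -> [0, 3, 11, 11, 12, 16]
Stage 3 (AMPLIFY -1): 0*-1=0, 3*-1=-3, 11*-1=-11, 11*-1=-11, 12*-1=-12, 16*-1=-16 -> [0, -3, -11, -11, -12, -16]
Stage 4 (DELAY): [0, 0, -3, -11, -11, -12] = [0, 0, -3, -11, -11, -12] -> [0, 0, -3, -11, -11, -12]
Stage 5 (OFFSET -4): 0+-4=-4, 0+-4=-4, -3+-4=-7, -11+-4=-15, -11+-4=-15, -12+-4=-16 -> [-4, -4, -7, -15, -15, -16]
Stage 6 (SUM): sum[0..0]=-4, sum[0..1]=-8, sum[0..2]=-15, sum[0..3]=-30, sum[0..4]=-45, sum[0..5]=-61 -> [-4, -8, -15, -30, -45, -61]

Answer: -4 -8 -15 -30 -45 -61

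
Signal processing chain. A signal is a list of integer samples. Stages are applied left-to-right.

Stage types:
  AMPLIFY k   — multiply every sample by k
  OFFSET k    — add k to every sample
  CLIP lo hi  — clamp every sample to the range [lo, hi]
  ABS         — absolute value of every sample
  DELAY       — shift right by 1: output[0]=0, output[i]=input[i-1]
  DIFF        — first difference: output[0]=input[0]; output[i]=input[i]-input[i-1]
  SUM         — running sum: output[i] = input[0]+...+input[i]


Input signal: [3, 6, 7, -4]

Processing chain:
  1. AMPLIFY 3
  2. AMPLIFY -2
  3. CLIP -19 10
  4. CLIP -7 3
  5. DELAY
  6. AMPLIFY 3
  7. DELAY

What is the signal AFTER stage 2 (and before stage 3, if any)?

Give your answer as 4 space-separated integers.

Answer: -18 -36 -42 24

Derivation:
Input: [3, 6, 7, -4]
Stage 1 (AMPLIFY 3): 3*3=9, 6*3=18, 7*3=21, -4*3=-12 -> [9, 18, 21, -12]
Stage 2 (AMPLIFY -2): 9*-2=-18, 18*-2=-36, 21*-2=-42, -12*-2=24 -> [-18, -36, -42, 24]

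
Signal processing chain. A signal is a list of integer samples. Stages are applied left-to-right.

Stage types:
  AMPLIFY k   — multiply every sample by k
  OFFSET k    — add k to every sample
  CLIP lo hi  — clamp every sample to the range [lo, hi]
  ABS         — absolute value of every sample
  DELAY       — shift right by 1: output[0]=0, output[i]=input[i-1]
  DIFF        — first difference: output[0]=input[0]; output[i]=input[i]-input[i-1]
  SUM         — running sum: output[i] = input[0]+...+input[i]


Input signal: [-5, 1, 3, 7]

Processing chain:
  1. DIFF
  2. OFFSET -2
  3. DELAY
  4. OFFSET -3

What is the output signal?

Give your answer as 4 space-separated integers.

Answer: -3 -10 1 -3

Derivation:
Input: [-5, 1, 3, 7]
Stage 1 (DIFF): s[0]=-5, 1--5=6, 3-1=2, 7-3=4 -> [-5, 6, 2, 4]
Stage 2 (OFFSET -2): -5+-2=-7, 6+-2=4, 2+-2=0, 4+-2=2 -> [-7, 4, 0, 2]
Stage 3 (DELAY): [0, -7, 4, 0] = [0, -7, 4, 0] -> [0, -7, 4, 0]
Stage 4 (OFFSET -3): 0+-3=-3, -7+-3=-10, 4+-3=1, 0+-3=-3 -> [-3, -10, 1, -3]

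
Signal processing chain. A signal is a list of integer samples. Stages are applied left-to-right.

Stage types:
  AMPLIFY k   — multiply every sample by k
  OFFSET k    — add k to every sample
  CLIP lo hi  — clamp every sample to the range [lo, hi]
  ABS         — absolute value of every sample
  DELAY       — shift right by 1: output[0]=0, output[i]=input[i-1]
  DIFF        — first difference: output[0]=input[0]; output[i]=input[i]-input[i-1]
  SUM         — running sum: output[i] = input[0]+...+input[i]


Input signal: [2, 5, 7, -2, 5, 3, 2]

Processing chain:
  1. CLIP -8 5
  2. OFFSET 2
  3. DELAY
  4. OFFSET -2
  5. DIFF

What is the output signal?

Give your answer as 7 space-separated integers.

Answer: -2 4 3 0 -7 7 -2

Derivation:
Input: [2, 5, 7, -2, 5, 3, 2]
Stage 1 (CLIP -8 5): clip(2,-8,5)=2, clip(5,-8,5)=5, clip(7,-8,5)=5, clip(-2,-8,5)=-2, clip(5,-8,5)=5, clip(3,-8,5)=3, clip(2,-8,5)=2 -> [2, 5, 5, -2, 5, 3, 2]
Stage 2 (OFFSET 2): 2+2=4, 5+2=7, 5+2=7, -2+2=0, 5+2=7, 3+2=5, 2+2=4 -> [4, 7, 7, 0, 7, 5, 4]
Stage 3 (DELAY): [0, 4, 7, 7, 0, 7, 5] = [0, 4, 7, 7, 0, 7, 5] -> [0, 4, 7, 7, 0, 7, 5]
Stage 4 (OFFSET -2): 0+-2=-2, 4+-2=2, 7+-2=5, 7+-2=5, 0+-2=-2, 7+-2=5, 5+-2=3 -> [-2, 2, 5, 5, -2, 5, 3]
Stage 5 (DIFF): s[0]=-2, 2--2=4, 5-2=3, 5-5=0, -2-5=-7, 5--2=7, 3-5=-2 -> [-2, 4, 3, 0, -7, 7, -2]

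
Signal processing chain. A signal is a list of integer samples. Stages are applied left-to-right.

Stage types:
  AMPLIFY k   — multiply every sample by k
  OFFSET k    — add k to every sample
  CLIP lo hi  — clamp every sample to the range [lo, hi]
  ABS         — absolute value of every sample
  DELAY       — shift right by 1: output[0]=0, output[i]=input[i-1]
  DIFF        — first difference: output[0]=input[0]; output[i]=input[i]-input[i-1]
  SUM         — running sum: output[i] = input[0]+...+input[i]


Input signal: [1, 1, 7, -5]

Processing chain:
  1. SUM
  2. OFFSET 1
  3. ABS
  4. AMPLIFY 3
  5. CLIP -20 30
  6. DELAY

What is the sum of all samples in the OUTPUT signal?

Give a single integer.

Input: [1, 1, 7, -5]
Stage 1 (SUM): sum[0..0]=1, sum[0..1]=2, sum[0..2]=9, sum[0..3]=4 -> [1, 2, 9, 4]
Stage 2 (OFFSET 1): 1+1=2, 2+1=3, 9+1=10, 4+1=5 -> [2, 3, 10, 5]
Stage 3 (ABS): |2|=2, |3|=3, |10|=10, |5|=5 -> [2, 3, 10, 5]
Stage 4 (AMPLIFY 3): 2*3=6, 3*3=9, 10*3=30, 5*3=15 -> [6, 9, 30, 15]
Stage 5 (CLIP -20 30): clip(6,-20,30)=6, clip(9,-20,30)=9, clip(30,-20,30)=30, clip(15,-20,30)=15 -> [6, 9, 30, 15]
Stage 6 (DELAY): [0, 6, 9, 30] = [0, 6, 9, 30] -> [0, 6, 9, 30]
Output sum: 45

Answer: 45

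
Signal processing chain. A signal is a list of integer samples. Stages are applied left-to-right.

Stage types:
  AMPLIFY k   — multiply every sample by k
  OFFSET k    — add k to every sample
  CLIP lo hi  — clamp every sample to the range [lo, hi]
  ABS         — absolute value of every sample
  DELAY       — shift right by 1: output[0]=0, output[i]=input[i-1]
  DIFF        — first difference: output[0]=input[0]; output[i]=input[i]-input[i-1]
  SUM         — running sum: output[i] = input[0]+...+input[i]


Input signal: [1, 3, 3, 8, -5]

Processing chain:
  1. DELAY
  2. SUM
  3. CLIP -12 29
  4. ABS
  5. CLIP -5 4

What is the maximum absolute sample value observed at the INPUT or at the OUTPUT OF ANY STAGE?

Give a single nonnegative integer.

Answer: 15

Derivation:
Input: [1, 3, 3, 8, -5] (max |s|=8)
Stage 1 (DELAY): [0, 1, 3, 3, 8] = [0, 1, 3, 3, 8] -> [0, 1, 3, 3, 8] (max |s|=8)
Stage 2 (SUM): sum[0..0]=0, sum[0..1]=1, sum[0..2]=4, sum[0..3]=7, sum[0..4]=15 -> [0, 1, 4, 7, 15] (max |s|=15)
Stage 3 (CLIP -12 29): clip(0,-12,29)=0, clip(1,-12,29)=1, clip(4,-12,29)=4, clip(7,-12,29)=7, clip(15,-12,29)=15 -> [0, 1, 4, 7, 15] (max |s|=15)
Stage 4 (ABS): |0|=0, |1|=1, |4|=4, |7|=7, |15|=15 -> [0, 1, 4, 7, 15] (max |s|=15)
Stage 5 (CLIP -5 4): clip(0,-5,4)=0, clip(1,-5,4)=1, clip(4,-5,4)=4, clip(7,-5,4)=4, clip(15,-5,4)=4 -> [0, 1, 4, 4, 4] (max |s|=4)
Overall max amplitude: 15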